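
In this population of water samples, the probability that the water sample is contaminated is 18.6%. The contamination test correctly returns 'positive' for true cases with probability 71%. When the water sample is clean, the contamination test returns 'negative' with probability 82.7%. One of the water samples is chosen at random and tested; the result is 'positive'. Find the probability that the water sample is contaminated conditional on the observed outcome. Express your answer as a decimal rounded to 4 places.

P(H | E) ≈ 0.4839

Let H be the event that the water sample is contaminated. P(H) = 0.186, so P(¬H) = 0.814. With E the 'positive' result, P(E|H) = 0.71 and P(E|¬H) = 0.173.
P(E) = 0.71·0.186 + 0.173·0.814 = 0.13206 + 0.14082 = 0.27288.
By Bayes' theorem, P(H|E) = 0.13206 / 0.27288 = 0.4839.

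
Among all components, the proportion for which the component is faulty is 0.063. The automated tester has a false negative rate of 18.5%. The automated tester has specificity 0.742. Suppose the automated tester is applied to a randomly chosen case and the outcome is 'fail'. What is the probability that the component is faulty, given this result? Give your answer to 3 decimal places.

Let H be the event that the component is faulty. P(H) = 0.063, so P(¬H) = 0.937. With E the 'fail' result, P(E|H) = 0.815 and P(E|¬H) = 0.258.
P(E) = 0.815·0.063 + 0.258·0.937 = 0.051345 + 0.24175 = 0.29309.
By Bayes' theorem, P(H|E) = 0.051345 / 0.29309 = 0.175.

P(H | E) ≈ 0.175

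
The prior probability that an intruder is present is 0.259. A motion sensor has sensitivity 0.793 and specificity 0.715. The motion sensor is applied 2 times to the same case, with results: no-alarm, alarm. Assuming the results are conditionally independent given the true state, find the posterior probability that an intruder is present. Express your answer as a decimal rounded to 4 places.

Let H be the event that an intruder is present; start with P(H) = 0.259. P('alarm'|H) = 0.793, P('alarm'|¬H) = 0.285.
Update on result 1 ('no-alarm'): P(H) ← 0.207·0.2590 / (0.207·0.2590 + 0.715·0.7410) = 0.053613/0.58343 = 0.0919.
Update on result 2 ('alarm'): P(H) ← 0.793·0.0919 / (0.793·0.0919 + 0.285·0.9081) = 0.072871/0.33168 = 0.2197.

Posterior P(H) ≈ 0.2197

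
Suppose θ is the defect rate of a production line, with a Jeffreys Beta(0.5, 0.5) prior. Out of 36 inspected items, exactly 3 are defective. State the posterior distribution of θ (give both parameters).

Posterior: Beta(3.5, 33.5)

Observing 3 successes and 33 failures updates Beta(0.5, 0.5) by adding the success and failure counts to the two shape parameters: α = 0.5+3 = 3.5, β = 0.5+33 = 33.5.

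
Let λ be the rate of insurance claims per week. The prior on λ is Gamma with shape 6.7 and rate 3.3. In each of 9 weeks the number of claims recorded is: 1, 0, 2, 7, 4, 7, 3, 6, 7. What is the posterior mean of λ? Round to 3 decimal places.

Posterior mean ≈ 3.553

Total count ∑xᵢ = 37 over n = 9 weeks.
Gamma is conjugate to the Poisson likelihood: posterior is Gamma(shape = 6.7+37 = 43.7, rate = 3.3+9 = 12.3).
E[λ | data] = 43.7/12.3 = 3.553.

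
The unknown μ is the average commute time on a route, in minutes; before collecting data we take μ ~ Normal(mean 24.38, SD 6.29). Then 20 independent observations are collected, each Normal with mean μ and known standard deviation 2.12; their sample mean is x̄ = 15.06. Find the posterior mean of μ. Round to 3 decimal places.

Posterior mean ≈ 15.113

With known σ, the Normal prior is conjugate. Weight on the data is w = (n/σ²)/(n/σ² + 1/τ₀²) = 4.44998/(4.44998+0.0252754) = 0.99435.
Posterior mean = w·x̄ + (1−w)·μ₀ = 0.99435·15.06 + 0.0056478·24.38 = 15.113.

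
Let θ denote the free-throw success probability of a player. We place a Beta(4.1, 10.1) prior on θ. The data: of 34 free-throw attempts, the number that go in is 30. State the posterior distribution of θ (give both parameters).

Posterior: Beta(34.1, 14.1)

Observing 30 successes and 4 failures updates Beta(4.1, 10.1) by adding the success and failure counts to the two shape parameters: α = 4.1+30 = 34.1, β = 10.1+4 = 14.1.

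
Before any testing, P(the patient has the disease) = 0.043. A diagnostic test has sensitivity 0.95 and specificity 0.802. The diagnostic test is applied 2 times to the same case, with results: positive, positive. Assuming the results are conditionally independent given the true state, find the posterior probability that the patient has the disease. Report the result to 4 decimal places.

Posterior P(H) ≈ 0.5084

With H the event that the patient has the disease, the joint likelihood of the observed sequence is P(data|H) = 0.95·0.95 = 0.90250 and P(data|¬H) = 0.198·0.198 = 0.039204.
Bayes: P(H|data) = 0.043·0.90250 / (0.043·0.90250 + 0.957·0.039204) = 0.038807/0.076326 = 0.5084.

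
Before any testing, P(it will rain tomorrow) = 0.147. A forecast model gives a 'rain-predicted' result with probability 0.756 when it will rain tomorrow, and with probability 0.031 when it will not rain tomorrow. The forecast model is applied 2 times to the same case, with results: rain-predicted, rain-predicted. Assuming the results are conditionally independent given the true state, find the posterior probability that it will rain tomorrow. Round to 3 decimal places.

Posterior P(H) ≈ 0.990

With H the event that it will rain tomorrow, the joint likelihood of the observed sequence is P(data|H) = 0.756·0.756 = 0.57154 and P(data|¬H) = 0.031·0.031 = 0.00096100.
Bayes: P(H|data) = 0.147·0.57154 / (0.147·0.57154 + 0.853·0.00096100) = 0.084016/0.084836 = 0.9903.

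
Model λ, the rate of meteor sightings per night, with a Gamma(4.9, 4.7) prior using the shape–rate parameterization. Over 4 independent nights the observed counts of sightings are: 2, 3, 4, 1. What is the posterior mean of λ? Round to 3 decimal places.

Total count ∑xᵢ = 10 over n = 4 nights.
Gamma is conjugate to the Poisson likelihood: posterior is Gamma(shape = 4.9+10 = 14.9, rate = 4.7+4 = 8.7).
E[λ | data] = 14.9/8.7 = 1.713.

Posterior mean ≈ 1.713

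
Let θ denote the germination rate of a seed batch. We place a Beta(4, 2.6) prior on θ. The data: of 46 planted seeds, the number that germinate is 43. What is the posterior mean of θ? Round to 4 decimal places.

Posterior mean ≈ 0.8935

The binomial likelihood is conjugate to the Beta prior: with 43 successes and 3 failures, the posterior is Beta(4+43, 2.6+3) = Beta(47, 5.6).
E[θ | data] = 47/(47+5.6) = 0.8935.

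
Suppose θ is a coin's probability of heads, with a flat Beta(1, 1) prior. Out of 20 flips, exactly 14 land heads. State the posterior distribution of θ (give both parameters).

Posterior: Beta(15, 7)

Observing 14 successes and 6 failures updates Beta(1, 1) by adding the success and failure counts to the two shape parameters: α = 1+14 = 15, β = 1+6 = 7.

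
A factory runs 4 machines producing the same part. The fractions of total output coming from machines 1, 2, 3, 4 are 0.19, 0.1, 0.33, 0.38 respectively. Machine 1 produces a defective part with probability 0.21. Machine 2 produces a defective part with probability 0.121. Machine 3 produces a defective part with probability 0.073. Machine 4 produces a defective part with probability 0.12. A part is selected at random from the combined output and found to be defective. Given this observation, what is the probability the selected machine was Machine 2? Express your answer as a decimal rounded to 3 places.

P(defective|M1) = 0.21; P(defective|M2) = 0.121; P(defective|M3) = 0.073; P(defective|M4) = 0.12.
Prior × likelihood for each source: 0.19·0.21=0.03990, 0.1·0.121=0.01210, 0.33·0.073=0.02409, 0.38·0.12=0.04560. Summing gives P(defective) = 0.12169.
P(Machine 2 | defective) = 0.01210 / 0.12169 = 0.099.

Posterior probability ≈ 0.099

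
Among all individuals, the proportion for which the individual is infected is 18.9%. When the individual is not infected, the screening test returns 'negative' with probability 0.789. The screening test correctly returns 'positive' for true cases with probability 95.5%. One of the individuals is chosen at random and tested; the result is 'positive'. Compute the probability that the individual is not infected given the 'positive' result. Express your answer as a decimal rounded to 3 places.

Let H be the event that the individual is infected. P(H) = 0.189, so P(¬H) = 0.811. With E the 'positive' result, P(E|H) = 0.955 and P(E|¬H) = 0.211.
P(E) = 0.955·0.189 + 0.211·0.811 = 0.18049 + 0.17112 = 0.35162.
By Bayes' theorem, P(H|E) = 0.18049 / 0.35162 = 0.513. Hence P(¬H|E) = 1 − 0.513 = 0.487.

P(¬H | E) ≈ 0.487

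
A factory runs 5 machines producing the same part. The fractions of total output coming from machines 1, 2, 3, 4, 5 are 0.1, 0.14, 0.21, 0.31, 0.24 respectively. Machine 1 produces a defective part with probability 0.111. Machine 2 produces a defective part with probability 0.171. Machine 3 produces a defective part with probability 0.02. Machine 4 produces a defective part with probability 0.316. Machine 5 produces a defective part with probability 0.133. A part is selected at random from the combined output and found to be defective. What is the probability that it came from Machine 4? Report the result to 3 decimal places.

Tabulate prior·likelihood by source: [1] prior 0.1, lik 0.111, product 0.01110; [2] prior 0.14, lik 0.171, product 0.02394; [3] prior 0.21, lik 0.02, product 0.004200; [4] prior 0.31, lik 0.316, product 0.09796; [5] prior 0.24, lik 0.133, product 0.03192.
Normalizing constant = 0.16912; the posterior for Machine 4 is its product over the sum, 0.09796/0.16912 = 0.579.

Posterior probability ≈ 0.579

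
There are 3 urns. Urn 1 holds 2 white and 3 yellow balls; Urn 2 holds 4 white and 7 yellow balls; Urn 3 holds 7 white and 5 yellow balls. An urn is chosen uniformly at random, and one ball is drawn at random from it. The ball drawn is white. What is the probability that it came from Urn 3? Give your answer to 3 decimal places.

Posterior probability ≈ 0.433

P(white|Urn 1) = 0.4; P(white|Urn 2) = 0.3636; P(white|Urn 3) = 0.5833.
Prior × likelihood for each source: 0.333333·0.4=0.1333, 0.333333·0.3636=0.1212, 0.333333·0.5833=0.1944. Summing gives P(white) = 0.44899.
P(Urn 3 | white) = 0.1944 / 0.44899 = 0.433.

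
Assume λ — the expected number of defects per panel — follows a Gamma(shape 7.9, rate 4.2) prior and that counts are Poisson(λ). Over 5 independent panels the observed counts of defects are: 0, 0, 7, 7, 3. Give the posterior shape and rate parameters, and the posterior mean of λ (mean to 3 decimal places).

Posterior: Gamma(shape=24.9, rate=9.2); mean ≈ 2.707

Total count ∑xᵢ = 17 over n = 5 panels.
Gamma is conjugate to the Poisson likelihood: posterior is Gamma(shape = 7.9+17 = 24.9, rate = 4.2+5 = 9.2).
Posterior mean = shape/rate = 24.9/9.2 = 2.707.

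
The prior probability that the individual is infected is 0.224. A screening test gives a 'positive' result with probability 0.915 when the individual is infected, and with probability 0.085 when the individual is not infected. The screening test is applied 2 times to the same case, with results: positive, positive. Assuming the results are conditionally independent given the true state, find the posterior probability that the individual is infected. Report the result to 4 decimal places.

Let H be the event that the individual is infected; start with P(H) = 0.224. P('positive'|H) = 0.915, P('positive'|¬H) = 0.085.
Update on result 1 ('positive'): P(H) ← 0.915·0.2240 / (0.915·0.2240 + 0.085·0.7760) = 0.20496/0.27092 = 0.7565.
Update on result 2 ('positive'): P(H) ← 0.915·0.7565 / (0.915·0.7565 + 0.085·0.2435) = 0.69223/0.71292 = 0.9710.

Posterior P(H) ≈ 0.9710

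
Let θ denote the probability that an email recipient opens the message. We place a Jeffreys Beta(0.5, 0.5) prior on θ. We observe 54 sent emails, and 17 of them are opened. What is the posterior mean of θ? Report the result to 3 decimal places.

Posterior mean ≈ 0.318

Observing 17 successes and 37 failures updates Beta(0.5, 0.5) by adding the success and failure counts to the two shape parameters: α = 0.5+17 = 17.5, β = 0.5+37 = 37.5.
Posterior mean = α/(α+β) = 17.5/55 = 0.318.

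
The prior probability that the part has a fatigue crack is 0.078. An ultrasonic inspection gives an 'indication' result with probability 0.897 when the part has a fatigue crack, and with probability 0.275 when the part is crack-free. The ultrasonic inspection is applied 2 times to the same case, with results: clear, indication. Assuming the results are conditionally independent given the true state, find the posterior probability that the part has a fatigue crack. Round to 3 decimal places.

Posterior P(H) ≈ 0.038

Let H be the event that the part has a fatigue crack; start with P(H) = 0.078. P('indication'|H) = 0.897, P('indication'|¬H) = 0.275.
Update on result 1 ('clear'): P(H) ← 0.103·0.0780 / (0.103·0.0780 + 0.725·0.9220) = 0.0080340/0.67648 = 0.0119.
Update on result 2 ('indication'): P(H) ← 0.897·0.0119 / (0.897·0.0119 + 0.275·0.9881) = 0.010653/0.28239 = 0.0377.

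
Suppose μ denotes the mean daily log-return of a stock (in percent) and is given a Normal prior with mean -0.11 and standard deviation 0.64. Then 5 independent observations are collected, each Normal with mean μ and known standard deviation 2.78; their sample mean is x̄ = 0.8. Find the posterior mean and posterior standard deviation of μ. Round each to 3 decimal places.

Posterior mean ≈ 0.081; posterior SD ≈ 0.569

With known σ, the Normal prior is conjugate. Weight on the data is w = (n/σ²)/(n/σ² + 1/τ₀²) = 0.646964/(0.646964+2.44141) = 0.20948.
Posterior mean = w·x̄ + (1−w)·μ₀ = 0.20948·0.8 + 0.79052·-0.11 = 0.081. Posterior variance = 1/(0.646964+2.44141) = 0.323795, so SD = 0.569.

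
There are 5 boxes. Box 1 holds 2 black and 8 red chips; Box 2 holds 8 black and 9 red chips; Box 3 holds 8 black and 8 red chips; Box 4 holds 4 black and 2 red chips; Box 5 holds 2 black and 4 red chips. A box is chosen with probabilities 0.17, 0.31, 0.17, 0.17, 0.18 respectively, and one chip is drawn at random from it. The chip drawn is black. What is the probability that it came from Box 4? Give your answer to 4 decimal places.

P(black|Box 1) = 0.2; P(black|Box 2) = 0.4706; P(black|Box 3) = 0.5; P(black|Box 4) = 0.6667; P(black|Box 5) = 0.3333.
Prior × likelihood for each source: 0.17·0.2=0.03400, 0.31·0.4706=0.1459, 0.17·0.5=0.08500, 0.17·0.6667=0.1133, 0.18·0.3333=0.06000. Summing gives P(black) = 0.43822.
P(Box 4 | black) = 0.1133 / 0.43822 = 0.2586.

Posterior probability ≈ 0.2586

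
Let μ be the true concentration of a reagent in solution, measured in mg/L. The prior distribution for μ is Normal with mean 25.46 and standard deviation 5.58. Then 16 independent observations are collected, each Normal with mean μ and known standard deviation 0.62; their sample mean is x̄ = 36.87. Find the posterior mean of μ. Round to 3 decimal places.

Prior precision 1/τ₀² = 1/5.58² = 0.0321168; data precision n/σ² = 16/0.62² = 41.6233.
Posterior precision = 0.0321168 + 41.6233 = 41.6554.
Posterior mean = (0.0321168·25.46 + 41.6233·36.87) / 41.6554 = 36.861.

Posterior mean ≈ 36.861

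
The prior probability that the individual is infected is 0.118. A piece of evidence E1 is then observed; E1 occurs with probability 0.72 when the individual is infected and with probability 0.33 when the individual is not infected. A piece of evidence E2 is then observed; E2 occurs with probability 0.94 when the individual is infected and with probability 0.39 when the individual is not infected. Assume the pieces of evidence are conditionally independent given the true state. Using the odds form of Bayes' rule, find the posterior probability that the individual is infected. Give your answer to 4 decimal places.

Posterior probability ≈ 0.4130

Prior odds = 0.118/(1−0.118) = 0.13379. In log-odds, ln(0.13379) = -2.0115.
Add log likelihood ratios: ln(2.1818) + ln(2.4103) = 1.6599.
Posterior log-odds = -0.35162, so posterior odds = exp(-0.35162) = 0.70355. Converting, P(H|E) = 0.70355/1.7036 = 0.4130.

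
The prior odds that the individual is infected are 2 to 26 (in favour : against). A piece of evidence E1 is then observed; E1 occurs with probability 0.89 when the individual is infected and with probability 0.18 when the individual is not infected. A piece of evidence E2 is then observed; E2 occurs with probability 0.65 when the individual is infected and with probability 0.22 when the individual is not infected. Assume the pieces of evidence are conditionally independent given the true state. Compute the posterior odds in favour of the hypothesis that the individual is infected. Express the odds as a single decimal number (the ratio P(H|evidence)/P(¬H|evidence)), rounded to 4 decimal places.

Posterior odds ≈ 1.1237

Prior odds = 2/26 = 0.076923.
Likelihood ratio for E1 = 0.89/0.18 = 4.9444.
Likelihood ratio for E2 = 0.65/0.22 = 2.9545.
Posterior odds = prior odds × LR₁ × LR₂ = 1.1237.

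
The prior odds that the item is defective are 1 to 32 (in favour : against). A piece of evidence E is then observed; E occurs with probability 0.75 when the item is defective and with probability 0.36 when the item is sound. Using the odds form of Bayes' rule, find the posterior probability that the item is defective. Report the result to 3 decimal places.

Prior odds = 1/32 = 0.031250.
Likelihood ratio for E = 0.75/0.36 = 2.0833.
Posterior odds = prior odds × LR = 0.065104.
Posterior probability = odds/(1+odds) = 0.065104/1.0651 = 0.061.

Posterior probability ≈ 0.061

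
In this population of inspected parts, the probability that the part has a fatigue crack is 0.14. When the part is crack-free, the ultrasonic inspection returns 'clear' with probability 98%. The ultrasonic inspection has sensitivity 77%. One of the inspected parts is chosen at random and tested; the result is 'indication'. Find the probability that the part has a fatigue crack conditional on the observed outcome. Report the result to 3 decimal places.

Write H for 'the part has a fatigue crack'. Prior odds H:¬H = 0.14/0.86 = 0.16279. For the 'indication' outcome, the likelihood ratio is 0.77/0.02 = 38.500.
Posterior odds = 0.16279 × 38.500 = 6.2674, so P(H|E) = 6.2674/(1+6.2674) = 0.862.

P(H | E) ≈ 0.862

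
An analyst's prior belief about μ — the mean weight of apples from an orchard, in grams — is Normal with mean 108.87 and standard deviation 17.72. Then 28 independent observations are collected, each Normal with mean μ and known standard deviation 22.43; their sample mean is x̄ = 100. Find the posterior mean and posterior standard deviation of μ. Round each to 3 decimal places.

Posterior mean ≈ 100.480; posterior SD ≈ 4.123

With known σ, the Normal prior is conjugate. Weight on the data is w = (n/σ²)/(n/σ² + 1/τ₀²) = 0.0556544/(0.0556544+0.00318473) = 0.94587.
Posterior mean = w·x̄ + (1−w)·μ₀ = 0.94587·100 + 0.054126·108.87 = 100.480. Posterior variance = 1/(0.0556544+0.00318473) = 16.9955, so SD = 4.123.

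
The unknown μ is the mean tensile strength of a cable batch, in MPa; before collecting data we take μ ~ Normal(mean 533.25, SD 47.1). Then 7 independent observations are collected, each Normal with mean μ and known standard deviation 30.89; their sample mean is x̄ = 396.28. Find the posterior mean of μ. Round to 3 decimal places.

Prior precision 1/τ₀² = 1/47.1² = 0.00045077; data precision n/σ² = 7/30.89² = 0.00733605.
Posterior precision = 0.00045077 + 0.00733605 = 0.00778682.
Posterior mean = (0.00045077·533.25 + 0.00733605·396.28) / 0.00778682 = 404.209.

Posterior mean ≈ 404.209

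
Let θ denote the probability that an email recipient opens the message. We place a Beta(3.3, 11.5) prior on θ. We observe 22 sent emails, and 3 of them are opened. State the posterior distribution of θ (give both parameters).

Posterior: Beta(6.3, 30.5)

The binomial likelihood is conjugate to the Beta prior: with 3 successes and 19 failures, the posterior is Beta(3.3+3, 11.5+19) = Beta(6.3, 30.5).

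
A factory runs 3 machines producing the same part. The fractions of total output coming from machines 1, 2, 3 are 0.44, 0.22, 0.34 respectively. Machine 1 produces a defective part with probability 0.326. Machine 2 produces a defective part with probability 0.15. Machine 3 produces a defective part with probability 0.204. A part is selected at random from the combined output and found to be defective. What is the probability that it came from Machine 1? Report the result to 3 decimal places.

P(defective|M1) = 0.326; P(defective|M2) = 0.15; P(defective|M3) = 0.204.
Prior × likelihood for each source: 0.44·0.326=0.1434, 0.22·0.15=0.03300, 0.34·0.204=0.06936. Summing gives P(defective) = 0.24580.
P(Machine 1 | defective) = 0.1434 / 0.24580 = 0.584.

Posterior probability ≈ 0.584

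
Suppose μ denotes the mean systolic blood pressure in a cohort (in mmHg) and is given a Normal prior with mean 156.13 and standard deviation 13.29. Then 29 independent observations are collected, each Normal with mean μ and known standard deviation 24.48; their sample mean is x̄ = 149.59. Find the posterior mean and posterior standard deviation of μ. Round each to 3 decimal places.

With known σ, the Normal prior is conjugate. Weight on the data is w = (n/σ²)/(n/σ² + 1/τ₀²) = 0.0483922/(0.0483922+0.00566174) = 0.89526.
Posterior mean = w·x̄ + (1−w)·μ₀ = 0.89526·149.59 + 0.10474·156.13 = 150.275. Posterior variance = 1/(0.0483922+0.00566174) = 18.5000, so SD = 4.301.

Posterior mean ≈ 150.275; posterior SD ≈ 4.301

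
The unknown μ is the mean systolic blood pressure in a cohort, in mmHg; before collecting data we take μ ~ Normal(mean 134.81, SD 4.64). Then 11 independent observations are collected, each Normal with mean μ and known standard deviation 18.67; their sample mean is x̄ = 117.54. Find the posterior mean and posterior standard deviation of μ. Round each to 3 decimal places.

Prior precision 1/τ₀² = 1/4.64² = 0.0464477; data precision n/σ² = 11/18.67² = 0.0315576.
Posterior precision = 0.0464477 + 0.0315576 = 0.0780053, giving posterior SD = 1/√0.0780053 = 3.580.
Posterior mean = (0.0464477·134.81 + 0.0315576·117.54) / 0.0780053 = 127.823.

Posterior mean ≈ 127.823; posterior SD ≈ 3.580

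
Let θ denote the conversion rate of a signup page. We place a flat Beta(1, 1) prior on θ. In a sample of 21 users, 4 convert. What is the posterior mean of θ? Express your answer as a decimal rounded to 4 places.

Posterior mean ≈ 0.2174

Observing 4 successes and 17 failures updates Beta(1, 1) by adding the success and failure counts to the two shape parameters: α = 1+4 = 5, β = 1+17 = 18.
E[θ | data] = 5/(5+18) = 0.2174.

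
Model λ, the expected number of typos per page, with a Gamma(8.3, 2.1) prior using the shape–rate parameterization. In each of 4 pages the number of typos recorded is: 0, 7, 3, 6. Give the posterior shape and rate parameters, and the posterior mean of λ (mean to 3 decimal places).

Posterior: Gamma(shape=24.3, rate=6.1); mean ≈ 3.984

The Poisson likelihood adds the total count to the shape and the number of exposure periods to the rate. Here ∑xᵢ = 16 and n = 4, so shape 8.3→24.3 and rate 2.1→6.1.
E[λ | data] = 24.3/6.1 = 3.984.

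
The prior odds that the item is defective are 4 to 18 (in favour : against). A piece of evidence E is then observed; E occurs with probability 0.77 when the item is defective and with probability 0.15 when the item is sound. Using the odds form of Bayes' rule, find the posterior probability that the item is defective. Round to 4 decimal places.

Posterior probability ≈ 0.5329

Prior odds = 4/18 = 0.22222. In log-odds, ln(0.22222) = -1.5041.
Add log likelihood ratio: ln(5.1333) = 1.6358.
Posterior log-odds = 0.13168, so posterior odds = exp(0.13168) = 1.1407. Converting, P(H|E) = 1.1407/2.1407 = 0.5329.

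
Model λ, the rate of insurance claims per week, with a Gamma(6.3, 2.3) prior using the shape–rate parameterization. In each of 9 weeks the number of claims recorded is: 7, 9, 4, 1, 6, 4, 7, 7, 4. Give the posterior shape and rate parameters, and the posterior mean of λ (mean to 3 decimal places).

Posterior: Gamma(shape=55.3, rate=11.3); mean ≈ 4.894

Total count ∑xᵢ = 49 over n = 9 weeks.
Gamma is conjugate to the Poisson likelihood: posterior is Gamma(shape = 6.3+49 = 55.3, rate = 2.3+9 = 11.3).
E[λ | data] = 55.3/11.3 = 4.894.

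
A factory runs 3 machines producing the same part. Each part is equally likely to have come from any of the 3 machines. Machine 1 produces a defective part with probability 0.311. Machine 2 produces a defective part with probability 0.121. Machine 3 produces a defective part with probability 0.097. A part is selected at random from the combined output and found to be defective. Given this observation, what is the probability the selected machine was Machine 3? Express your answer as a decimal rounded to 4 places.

Tabulate prior·likelihood by source: [1] prior 0.333333, lik 0.311, product 0.1037; [2] prior 0.333333, lik 0.121, product 0.04033; [3] prior 0.333333, lik 0.097, product 0.03233.
Normalizing constant = 0.17633; the posterior for Machine 3 is its product over the sum, 0.03233/0.17633 = 0.1834.

Posterior probability ≈ 0.1834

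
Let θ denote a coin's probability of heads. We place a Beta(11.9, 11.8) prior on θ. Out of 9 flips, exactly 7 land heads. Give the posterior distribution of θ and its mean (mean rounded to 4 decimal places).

Posterior: Beta(18.9, 13.8); mean ≈ 0.5780

The binomial likelihood is conjugate to the Beta prior: with 7 successes and 2 failures, the posterior is Beta(11.9+7, 11.8+2) = Beta(18.9, 13.8).
Posterior mean = α/(α+β) = 18.9/32.7 = 0.5780.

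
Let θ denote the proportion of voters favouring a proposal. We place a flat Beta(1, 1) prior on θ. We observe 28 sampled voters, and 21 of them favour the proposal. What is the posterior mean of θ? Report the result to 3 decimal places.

Observing 21 successes and 7 failures updates Beta(1, 1) by adding the success and failure counts to the two shape parameters: α = 1+21 = 22, β = 1+7 = 8.
E[θ | data] = 22/(22+8) = 0.733.

Posterior mean ≈ 0.733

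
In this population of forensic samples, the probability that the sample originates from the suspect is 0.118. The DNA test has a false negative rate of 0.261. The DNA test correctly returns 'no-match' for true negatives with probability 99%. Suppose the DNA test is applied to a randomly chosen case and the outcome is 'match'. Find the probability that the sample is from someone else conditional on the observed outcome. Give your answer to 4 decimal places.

P(¬H | E) ≈ 0.0919

Let H be the event that the sample originates from the suspect. P(H) = 0.118, so P(¬H) = 0.882. With E the 'match' result, P(E|H) = 0.739 and P(E|¬H) = 0.01.
P(E) = 0.739·0.118 + 0.01·0.882 = 0.087202 + 0.0088200 = 0.096022.
By Bayes' theorem, P(H|E) = 0.087202 / 0.096022 = 0.9081. Hence P(¬H|E) = 1 − 0.9081 = 0.0919.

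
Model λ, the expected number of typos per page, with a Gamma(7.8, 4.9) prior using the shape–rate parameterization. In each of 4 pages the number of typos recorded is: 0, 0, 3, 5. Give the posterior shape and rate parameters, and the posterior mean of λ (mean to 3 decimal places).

Total count ∑xᵢ = 8 over n = 4 pages.
Gamma is conjugate to the Poisson likelihood: posterior is Gamma(shape = 7.8+8 = 15.8, rate = 4.9+4 = 8.9).
Posterior mean = shape/rate = 15.8/8.9 = 1.775.

Posterior: Gamma(shape=15.8, rate=8.9); mean ≈ 1.775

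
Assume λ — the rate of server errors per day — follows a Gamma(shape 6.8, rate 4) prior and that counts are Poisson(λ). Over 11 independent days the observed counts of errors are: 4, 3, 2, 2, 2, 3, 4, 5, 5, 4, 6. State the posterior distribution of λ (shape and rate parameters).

Posterior: Gamma(shape=46.8, rate=15)

Total count ∑xᵢ = 40 over n = 11 days.
Gamma is conjugate to the Poisson likelihood: posterior is Gamma(shape = 6.8+40 = 46.8, rate = 4+11 = 15).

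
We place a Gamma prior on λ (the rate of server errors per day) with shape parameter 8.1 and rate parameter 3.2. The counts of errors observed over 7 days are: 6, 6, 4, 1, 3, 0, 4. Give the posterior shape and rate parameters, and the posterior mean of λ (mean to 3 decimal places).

The Poisson likelihood adds the total count to the shape and the number of exposure periods to the rate. Here ∑xᵢ = 24 and n = 7, so shape 8.1→32.1 and rate 3.2→10.2.
Posterior mean = shape/rate = 32.1/10.2 = 3.147.

Posterior: Gamma(shape=32.1, rate=10.2); mean ≈ 3.147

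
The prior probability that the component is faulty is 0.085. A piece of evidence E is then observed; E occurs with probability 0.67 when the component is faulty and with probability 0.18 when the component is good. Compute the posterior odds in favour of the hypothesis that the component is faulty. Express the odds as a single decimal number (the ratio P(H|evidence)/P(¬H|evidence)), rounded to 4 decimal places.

Posterior odds ≈ 0.3458

Prior odds = 0.085/(1−0.085) = 0.092896. In log-odds, ln(0.092896) = -2.3763.
Add log likelihood ratio: ln(3.7222) = 1.3143.
Posterior log-odds = -1.0620, so posterior odds = exp(-1.0620) = 0.34578.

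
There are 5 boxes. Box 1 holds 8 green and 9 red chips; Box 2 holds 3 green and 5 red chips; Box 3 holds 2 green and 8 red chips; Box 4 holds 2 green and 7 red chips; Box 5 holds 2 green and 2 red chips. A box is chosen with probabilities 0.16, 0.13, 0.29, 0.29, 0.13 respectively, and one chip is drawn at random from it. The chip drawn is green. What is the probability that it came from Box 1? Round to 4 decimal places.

Tabulate prior·likelihood by source: [1] prior 0.16, lik 0.4706, product 0.07529; [2] prior 0.13, lik 0.375, product 0.04875; [3] prior 0.29, lik 0.2, product 0.05800; [4] prior 0.29, lik 0.2222, product 0.06444; [5] prior 0.13, lik 0.5, product 0.06500.
Normalizing constant = 0.31149; the posterior for Box 1 is its product over the sum, 0.07529/0.31149 = 0.2417.

Posterior probability ≈ 0.2417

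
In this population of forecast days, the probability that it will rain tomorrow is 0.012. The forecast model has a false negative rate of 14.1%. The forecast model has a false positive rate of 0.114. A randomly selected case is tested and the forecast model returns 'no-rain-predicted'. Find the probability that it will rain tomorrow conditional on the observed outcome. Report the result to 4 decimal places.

P(H | E) ≈ 0.0019

Let H be the event that it will rain tomorrow. P(H) = 0.012, so P(¬H) = 0.988. With E the 'no-rain-predicted' result, P(E|H) = 0.141 and P(E|¬H) = 0.886.
P(E) = 0.141·0.012 + 0.886·0.988 = 0.0016920 + 0.87537 = 0.87706.
By Bayes' theorem, P(H|E) = 0.0016920 / 0.87706 = 0.0019.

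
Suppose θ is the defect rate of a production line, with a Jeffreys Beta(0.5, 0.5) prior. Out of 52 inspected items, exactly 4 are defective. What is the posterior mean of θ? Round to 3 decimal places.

Posterior mean ≈ 0.085

Observing 4 successes and 48 failures updates Beta(0.5, 0.5) by adding the success and failure counts to the two shape parameters: α = 0.5+4 = 4.5, β = 0.5+48 = 48.5.
E[θ | data] = 4.5/(4.5+48.5) = 0.085.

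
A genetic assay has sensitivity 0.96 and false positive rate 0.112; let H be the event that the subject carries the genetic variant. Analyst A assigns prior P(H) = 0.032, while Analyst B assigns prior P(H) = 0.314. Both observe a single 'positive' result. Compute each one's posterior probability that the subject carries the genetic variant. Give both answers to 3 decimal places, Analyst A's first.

Analyst A: 0.221; Analyst B: 0.797

The likelihood ratio for a 'positive' result is 0.96/0.112 = 8.5714.
Analyst A: prior odds 0.032/0.968 = 0.033058; posterior odds 0.28335; posterior probability 0.221.
Analyst B: prior odds 0.314/0.686 = 0.45773; posterior odds 3.9234; posterior probability 0.797.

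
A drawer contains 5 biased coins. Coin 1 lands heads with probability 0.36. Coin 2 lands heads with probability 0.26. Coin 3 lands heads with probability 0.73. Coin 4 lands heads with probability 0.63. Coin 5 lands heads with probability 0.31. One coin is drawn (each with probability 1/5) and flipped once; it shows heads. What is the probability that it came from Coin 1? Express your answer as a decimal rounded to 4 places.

Posterior probability ≈ 0.1572

P(heads|C1) = 0.36; P(heads|C2) = 0.26; P(heads|C3) = 0.73; P(heads|C4) = 0.63; P(heads|C5) = 0.31.
Prior × likelihood for each source: 0.2·0.36=0.07200, 0.2·0.26=0.05200, 0.2·0.73=0.1460, 0.2·0.63=0.1260, 0.2·0.31=0.06200. Summing gives P(heads) = 0.45800.
P(Coin 1 | heads) = 0.07200 / 0.45800 = 0.1572.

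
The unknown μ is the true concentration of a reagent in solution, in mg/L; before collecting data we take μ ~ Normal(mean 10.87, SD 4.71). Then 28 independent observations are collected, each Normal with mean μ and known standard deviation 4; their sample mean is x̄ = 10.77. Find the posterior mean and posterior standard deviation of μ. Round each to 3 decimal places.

Posterior mean ≈ 10.773; posterior SD ≈ 0.746

With known σ, the Normal prior is conjugate. Weight on the data is w = (n/σ²)/(n/σ² + 1/τ₀²) = 1.75000/(1.75000+0.0450773) = 0.97489.
Posterior mean = w·x̄ + (1−w)·μ₀ = 0.97489·10.77 + 0.025112·10.87 = 10.773. Posterior variance = 1/(1.75000+0.0450773) = 0.557079, so SD = 0.746.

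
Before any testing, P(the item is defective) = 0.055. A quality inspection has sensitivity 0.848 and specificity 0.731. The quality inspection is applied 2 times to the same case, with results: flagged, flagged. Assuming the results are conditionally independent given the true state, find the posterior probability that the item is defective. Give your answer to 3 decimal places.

Posterior P(H) ≈ 0.366

With H the event that the item is defective, the joint likelihood of the observed sequence is P(data|H) = 0.848·0.848 = 0.71910 and P(data|¬H) = 0.269·0.269 = 0.072361.
Bayes: P(H|data) = 0.055·0.71910 / (0.055·0.71910 + 0.945·0.072361) = 0.039551/0.10793 = 0.3664.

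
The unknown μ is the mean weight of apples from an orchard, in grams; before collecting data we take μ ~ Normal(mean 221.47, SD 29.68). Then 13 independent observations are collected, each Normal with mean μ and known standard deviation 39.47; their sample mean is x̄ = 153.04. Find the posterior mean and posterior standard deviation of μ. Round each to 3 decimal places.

Posterior mean ≈ 161.234; posterior SD ≈ 10.271

With known σ, the Normal prior is conjugate. Weight on the data is w = (n/σ²)/(n/σ² + 1/τ₀²) = 0.00834467/(0.00834467+0.00113520) = 0.88025.
Posterior mean = w·x̄ + (1−w)·μ₀ = 0.88025·153.04 + 0.11975·221.47 = 161.234. Posterior variance = 1/(0.00834467+0.00113520) = 105.487, so SD = 10.271.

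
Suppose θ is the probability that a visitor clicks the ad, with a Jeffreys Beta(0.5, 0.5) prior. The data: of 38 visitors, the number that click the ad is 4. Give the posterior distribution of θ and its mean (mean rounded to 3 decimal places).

The binomial likelihood is conjugate to the Beta prior: with 4 successes and 34 failures, the posterior is Beta(0.5+4, 0.5+34) = Beta(4.5, 34.5).
Posterior mean = α/(α+β) = 4.5/39 = 0.115.

Posterior: Beta(4.5, 34.5); mean ≈ 0.115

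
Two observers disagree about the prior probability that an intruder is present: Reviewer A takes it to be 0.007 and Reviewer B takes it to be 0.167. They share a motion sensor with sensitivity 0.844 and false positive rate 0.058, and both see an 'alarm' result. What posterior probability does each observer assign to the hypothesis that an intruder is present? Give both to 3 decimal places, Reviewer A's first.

The likelihood ratio for an 'alarm' result is 0.844/0.058 = 14.552.
Reviewer A: prior odds 0.007/0.993 = 0.0070493; posterior odds 0.10258; posterior probability 0.093.
Reviewer B: prior odds 0.167/0.833 = 0.20048; posterior odds 2.9173; posterior probability 0.745.

Reviewer A: 0.093; Reviewer B: 0.745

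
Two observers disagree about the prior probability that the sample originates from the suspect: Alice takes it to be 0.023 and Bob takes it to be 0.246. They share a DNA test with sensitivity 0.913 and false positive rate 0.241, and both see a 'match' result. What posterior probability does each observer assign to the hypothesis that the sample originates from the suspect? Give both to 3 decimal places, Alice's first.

P('+'|H) = 0.913, P('+'|¬H) = 0.241.
Alice: numerator 0.913·0.023 = 0.020999; evidence = 0.020999+0.241·0.977 = 0.25646; posterior = 0.082.
Bob: numerator 0.913·0.246 = 0.22460; evidence = 0.22460+0.241·0.754 = 0.40631; posterior = 0.553.

Alice: 0.082; Bob: 0.553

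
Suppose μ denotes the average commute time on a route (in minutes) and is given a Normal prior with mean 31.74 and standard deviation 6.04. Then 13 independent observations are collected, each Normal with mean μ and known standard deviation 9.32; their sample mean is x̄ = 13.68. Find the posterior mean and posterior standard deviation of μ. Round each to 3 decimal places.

Prior precision 1/τ₀² = 1/6.04² = 0.0274111; data precision n/σ² = 13/9.32² = 0.149662.
Posterior precision = 0.0274111 + 0.149662 = 0.177073, giving posterior SD = 1/√0.177073 = 2.376.
Posterior mean = (0.0274111·31.74 + 0.149662·13.68) / 0.177073 = 16.476.

Posterior mean ≈ 16.476; posterior SD ≈ 2.376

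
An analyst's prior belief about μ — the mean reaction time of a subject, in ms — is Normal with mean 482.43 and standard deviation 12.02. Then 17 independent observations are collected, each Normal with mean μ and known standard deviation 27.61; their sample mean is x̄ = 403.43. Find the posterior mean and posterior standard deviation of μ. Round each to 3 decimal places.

Posterior mean ≈ 422.142; posterior SD ≈ 5.850

Prior precision 1/τ₀² = 1/12.02² = 0.00692135; data precision n/σ² = 17/27.61² = 0.0223006.
Posterior precision = 0.00692135 + 0.0223006 = 0.0292219, giving posterior SD = 1/√0.0292219 = 5.850.
Posterior mean = (0.00692135·482.43 + 0.0223006·403.43) / 0.0292219 = 422.142.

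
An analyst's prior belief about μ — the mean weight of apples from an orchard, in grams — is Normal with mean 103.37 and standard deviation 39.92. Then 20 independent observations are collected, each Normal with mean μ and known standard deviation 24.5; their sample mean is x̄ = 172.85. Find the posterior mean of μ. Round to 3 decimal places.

With known σ, the Normal prior is conjugate. Weight on the data is w = (n/σ²)/(n/σ² + 1/τ₀²) = 0.0333195/(0.0333195+0.00062751) = 0.98152.
Posterior mean = w·x̄ + (1−w)·μ₀ = 0.98152·172.85 + 0.018485·103.37 = 171.566.

Posterior mean ≈ 171.566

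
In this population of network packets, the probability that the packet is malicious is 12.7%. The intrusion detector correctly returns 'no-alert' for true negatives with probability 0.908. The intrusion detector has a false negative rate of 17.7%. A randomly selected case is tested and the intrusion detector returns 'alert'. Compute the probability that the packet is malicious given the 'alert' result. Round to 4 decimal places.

P(H | E) ≈ 0.5655

Let H be the event that the packet is malicious. P(H) = 0.127, so P(¬H) = 0.873. With E the 'alert' result, P(E|H) = 0.823 and P(E|¬H) = 0.092.
P(E) = 0.823·0.127 + 0.092·0.873 = 0.10452 + 0.080316 = 0.18484.
By Bayes' theorem, P(H|E) = 0.10452 / 0.18484 = 0.5655.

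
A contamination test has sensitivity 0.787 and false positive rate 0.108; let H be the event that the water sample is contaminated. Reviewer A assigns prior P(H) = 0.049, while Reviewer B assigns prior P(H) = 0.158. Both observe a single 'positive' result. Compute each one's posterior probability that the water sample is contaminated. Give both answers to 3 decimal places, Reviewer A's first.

The likelihood ratio for a 'positive' result is 0.787/0.108 = 7.2870.
Reviewer A: prior odds 0.049/0.951 = 0.051525; posterior odds 0.37546; posterior probability 0.273.
Reviewer B: prior odds 0.158/0.842 = 0.18765; posterior odds 1.3674; posterior probability 0.578.

Reviewer A: 0.273; Reviewer B: 0.578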